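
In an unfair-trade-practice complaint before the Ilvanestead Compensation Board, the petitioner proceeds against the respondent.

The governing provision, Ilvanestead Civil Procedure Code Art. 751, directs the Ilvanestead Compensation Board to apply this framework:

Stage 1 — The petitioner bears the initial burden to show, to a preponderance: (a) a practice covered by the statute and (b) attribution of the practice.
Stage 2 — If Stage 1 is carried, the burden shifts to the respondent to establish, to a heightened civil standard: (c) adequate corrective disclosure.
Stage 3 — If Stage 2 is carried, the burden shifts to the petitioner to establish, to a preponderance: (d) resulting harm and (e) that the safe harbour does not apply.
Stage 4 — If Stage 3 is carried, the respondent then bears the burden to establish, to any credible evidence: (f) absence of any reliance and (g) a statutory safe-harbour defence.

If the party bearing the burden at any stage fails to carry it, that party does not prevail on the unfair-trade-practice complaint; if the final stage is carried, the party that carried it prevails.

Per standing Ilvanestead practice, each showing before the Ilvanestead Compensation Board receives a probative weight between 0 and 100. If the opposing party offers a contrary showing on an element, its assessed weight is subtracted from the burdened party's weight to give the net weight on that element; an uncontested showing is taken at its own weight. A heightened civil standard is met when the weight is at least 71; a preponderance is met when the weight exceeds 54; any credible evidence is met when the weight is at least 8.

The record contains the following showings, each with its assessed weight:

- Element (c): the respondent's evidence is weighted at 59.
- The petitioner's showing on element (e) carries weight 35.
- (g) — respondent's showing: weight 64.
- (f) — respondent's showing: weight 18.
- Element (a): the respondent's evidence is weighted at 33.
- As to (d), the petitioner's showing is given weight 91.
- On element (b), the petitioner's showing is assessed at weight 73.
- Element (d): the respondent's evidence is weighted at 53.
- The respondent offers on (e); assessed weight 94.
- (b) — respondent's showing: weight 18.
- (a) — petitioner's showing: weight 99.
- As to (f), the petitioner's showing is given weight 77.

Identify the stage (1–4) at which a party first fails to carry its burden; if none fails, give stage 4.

Stage 1 — burden on petitioner; standard: a preponderance (weight exceeds 54).
    (a): 99 − 33 = 66 > 54 [met]
    (b): 73 − 18 = 55 > 54 [met]
  Stage 1 is satisfied; the onus moves to the respondent.
Stage 2 — burden on respondent; standard: a heightened civil standard (weight is at least 71).
    (c): 59 < 71 [not met]
  The respondent does not carry Stage 2.
The petitioner prevails.

stage 2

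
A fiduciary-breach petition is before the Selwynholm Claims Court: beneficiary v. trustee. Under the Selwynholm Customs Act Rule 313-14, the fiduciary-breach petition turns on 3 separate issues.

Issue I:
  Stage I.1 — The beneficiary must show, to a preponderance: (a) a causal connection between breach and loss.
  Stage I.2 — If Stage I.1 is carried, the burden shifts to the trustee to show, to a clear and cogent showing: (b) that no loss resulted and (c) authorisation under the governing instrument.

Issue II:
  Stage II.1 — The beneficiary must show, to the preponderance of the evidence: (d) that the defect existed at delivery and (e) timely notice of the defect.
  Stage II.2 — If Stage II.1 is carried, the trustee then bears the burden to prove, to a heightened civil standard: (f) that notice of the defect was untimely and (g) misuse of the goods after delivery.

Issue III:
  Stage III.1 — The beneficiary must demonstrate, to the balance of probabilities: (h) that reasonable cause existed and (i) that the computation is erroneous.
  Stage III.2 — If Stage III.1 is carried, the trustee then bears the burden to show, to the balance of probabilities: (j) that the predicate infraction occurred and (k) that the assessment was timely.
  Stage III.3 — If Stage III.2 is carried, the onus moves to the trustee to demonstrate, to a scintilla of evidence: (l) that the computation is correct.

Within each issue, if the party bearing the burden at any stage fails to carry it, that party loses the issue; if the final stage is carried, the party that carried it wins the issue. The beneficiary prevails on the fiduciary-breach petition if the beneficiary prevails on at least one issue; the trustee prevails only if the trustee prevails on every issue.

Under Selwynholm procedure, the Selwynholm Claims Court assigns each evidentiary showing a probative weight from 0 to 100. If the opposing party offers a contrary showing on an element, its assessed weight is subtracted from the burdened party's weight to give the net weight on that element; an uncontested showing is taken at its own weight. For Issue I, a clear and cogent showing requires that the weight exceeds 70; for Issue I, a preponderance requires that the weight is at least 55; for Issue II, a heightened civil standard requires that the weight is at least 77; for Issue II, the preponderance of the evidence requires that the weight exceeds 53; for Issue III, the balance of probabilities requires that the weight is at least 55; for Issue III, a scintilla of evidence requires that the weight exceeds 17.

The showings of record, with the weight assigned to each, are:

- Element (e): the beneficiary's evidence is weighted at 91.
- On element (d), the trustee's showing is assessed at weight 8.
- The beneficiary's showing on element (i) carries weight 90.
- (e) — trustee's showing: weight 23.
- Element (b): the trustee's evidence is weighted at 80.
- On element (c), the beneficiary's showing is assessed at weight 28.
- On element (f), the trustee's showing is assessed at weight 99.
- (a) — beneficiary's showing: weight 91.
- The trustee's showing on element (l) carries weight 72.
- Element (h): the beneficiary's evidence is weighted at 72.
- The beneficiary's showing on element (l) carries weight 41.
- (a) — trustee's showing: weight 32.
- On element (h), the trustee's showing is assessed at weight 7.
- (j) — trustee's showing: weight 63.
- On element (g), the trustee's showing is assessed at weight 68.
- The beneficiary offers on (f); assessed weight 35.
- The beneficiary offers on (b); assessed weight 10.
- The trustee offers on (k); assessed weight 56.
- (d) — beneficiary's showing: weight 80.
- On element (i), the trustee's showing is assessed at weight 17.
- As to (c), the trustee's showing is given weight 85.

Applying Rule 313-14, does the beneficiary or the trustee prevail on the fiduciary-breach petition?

beneficiary

— Issue I —
Stage I.1 (beneficiary, a preponderance, weight is at least 55): (a) net 91−32=59 ≥ 55 — meets.
  Stage I.1 carried; the burden shifts to the trustee.
Stage I.2 (trustee, a clear and cogent showing, weight exceeds 70): (b) net 80−10=70 ≤ 70 — fails; (c) net 85−28=57 ≤ 70 — fails.
  Stage I.2 not carried; the trustee fails its burden.
The beneficiary prevails on this issue.
— Issue II —
At Stage II.1 the beneficiary must meet the preponderance of the evidence (weight exceeds 53): on (d) the weight is 80 less the opposing 8 gives net 72, which does exceed 53, so (d) meets the standard; on (e) the weight is 91 less the opposing 23 gives net 68, > 53, so (e) meets the standard.
  Stage II.1 carried; the burden shifts to the trustee.
At Stage II.2 the trustee must meet a heightened civil standard (weight is at least 77): on (f) the weight is 99 less the opposing 35 gives net 64, < 77, so (f) does not meet the standard; on (g) the weight is 68, which does not reach 77, so (g) does not meet the standard.
  The trustee does not carry Stage II.2.
The analysis ends at Stage II.2; the beneficiary prevails on this issue.
— Issue III —
Stage III.1 — burden on beneficiary; standard: the balance of probabilities (weight is at least 55).
    (h): 72 − 7 = 65 ≥ 55 [met]
    (i): 90 − 17 = 73 ≥ 55 [met]
  The beneficiary carries Stage III.1; the trustee now bears the burden.
Stage III.2 — burden on trustee; standard: the balance of probabilities (weight is at least 55).
    (j): 63 ≥ 55 [met]
    (k): 56 ≥ 55 [met]
  All elements met. The trustee retains the burden for Stage III.3.
Stage III.3 — burden on trustee; standard: a scintilla of evidence (weight exceeds 17).
    (l): 72 − 41 = 31 > 17 [met]
  Stage III.3 carried; the final stage is satisfied.
With every stage satisfied, the trustee prevails on this issue.
Per-issue: Issue I → beneficiary; Issue II → beneficiary; Issue III → trustee. The beneficiary must prevail on at least one issue; overall, the beneficiary prevails.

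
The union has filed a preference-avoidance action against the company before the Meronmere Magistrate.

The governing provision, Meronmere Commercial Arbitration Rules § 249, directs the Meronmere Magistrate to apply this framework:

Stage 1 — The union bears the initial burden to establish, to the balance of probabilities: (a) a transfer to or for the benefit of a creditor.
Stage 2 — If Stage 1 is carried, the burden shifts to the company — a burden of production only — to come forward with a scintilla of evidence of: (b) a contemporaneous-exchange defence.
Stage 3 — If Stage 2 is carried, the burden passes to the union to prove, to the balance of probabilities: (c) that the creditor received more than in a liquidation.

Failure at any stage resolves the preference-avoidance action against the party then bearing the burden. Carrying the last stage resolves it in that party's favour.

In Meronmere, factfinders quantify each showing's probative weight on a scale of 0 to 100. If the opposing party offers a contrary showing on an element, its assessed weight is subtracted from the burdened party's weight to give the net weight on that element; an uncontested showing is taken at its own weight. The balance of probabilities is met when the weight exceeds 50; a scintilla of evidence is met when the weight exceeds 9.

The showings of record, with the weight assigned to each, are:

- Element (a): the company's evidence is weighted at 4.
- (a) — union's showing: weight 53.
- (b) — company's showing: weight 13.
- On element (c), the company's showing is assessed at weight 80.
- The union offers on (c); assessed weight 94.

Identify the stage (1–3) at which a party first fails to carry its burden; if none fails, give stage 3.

Stage 1 (union, the balance of probabilities, weight exceeds 50): (a) net 53−4=49 ≤ 50 — fails.
  The union does not carry Stage 1.
So the company prevails.

stage 1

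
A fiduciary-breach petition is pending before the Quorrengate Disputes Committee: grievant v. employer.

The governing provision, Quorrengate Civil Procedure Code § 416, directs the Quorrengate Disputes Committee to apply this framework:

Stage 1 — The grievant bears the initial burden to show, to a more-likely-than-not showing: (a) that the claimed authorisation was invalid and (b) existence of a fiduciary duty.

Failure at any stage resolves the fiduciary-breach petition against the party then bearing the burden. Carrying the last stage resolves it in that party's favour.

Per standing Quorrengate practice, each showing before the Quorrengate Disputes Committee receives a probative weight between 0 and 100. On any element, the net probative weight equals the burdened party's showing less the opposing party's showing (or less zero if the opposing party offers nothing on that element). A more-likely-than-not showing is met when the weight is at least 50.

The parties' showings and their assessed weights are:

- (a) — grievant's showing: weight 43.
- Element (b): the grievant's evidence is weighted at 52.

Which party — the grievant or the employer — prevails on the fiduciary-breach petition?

Stage 1 (grievant, a more-likely-than-not showing, weight is at least 50): (a) 43 < 50 — fails; (b) 52 ≥ 50 — meets.
  Not every element is met, so the grievant fails to carry Stage 1.
So the employer prevails.

employer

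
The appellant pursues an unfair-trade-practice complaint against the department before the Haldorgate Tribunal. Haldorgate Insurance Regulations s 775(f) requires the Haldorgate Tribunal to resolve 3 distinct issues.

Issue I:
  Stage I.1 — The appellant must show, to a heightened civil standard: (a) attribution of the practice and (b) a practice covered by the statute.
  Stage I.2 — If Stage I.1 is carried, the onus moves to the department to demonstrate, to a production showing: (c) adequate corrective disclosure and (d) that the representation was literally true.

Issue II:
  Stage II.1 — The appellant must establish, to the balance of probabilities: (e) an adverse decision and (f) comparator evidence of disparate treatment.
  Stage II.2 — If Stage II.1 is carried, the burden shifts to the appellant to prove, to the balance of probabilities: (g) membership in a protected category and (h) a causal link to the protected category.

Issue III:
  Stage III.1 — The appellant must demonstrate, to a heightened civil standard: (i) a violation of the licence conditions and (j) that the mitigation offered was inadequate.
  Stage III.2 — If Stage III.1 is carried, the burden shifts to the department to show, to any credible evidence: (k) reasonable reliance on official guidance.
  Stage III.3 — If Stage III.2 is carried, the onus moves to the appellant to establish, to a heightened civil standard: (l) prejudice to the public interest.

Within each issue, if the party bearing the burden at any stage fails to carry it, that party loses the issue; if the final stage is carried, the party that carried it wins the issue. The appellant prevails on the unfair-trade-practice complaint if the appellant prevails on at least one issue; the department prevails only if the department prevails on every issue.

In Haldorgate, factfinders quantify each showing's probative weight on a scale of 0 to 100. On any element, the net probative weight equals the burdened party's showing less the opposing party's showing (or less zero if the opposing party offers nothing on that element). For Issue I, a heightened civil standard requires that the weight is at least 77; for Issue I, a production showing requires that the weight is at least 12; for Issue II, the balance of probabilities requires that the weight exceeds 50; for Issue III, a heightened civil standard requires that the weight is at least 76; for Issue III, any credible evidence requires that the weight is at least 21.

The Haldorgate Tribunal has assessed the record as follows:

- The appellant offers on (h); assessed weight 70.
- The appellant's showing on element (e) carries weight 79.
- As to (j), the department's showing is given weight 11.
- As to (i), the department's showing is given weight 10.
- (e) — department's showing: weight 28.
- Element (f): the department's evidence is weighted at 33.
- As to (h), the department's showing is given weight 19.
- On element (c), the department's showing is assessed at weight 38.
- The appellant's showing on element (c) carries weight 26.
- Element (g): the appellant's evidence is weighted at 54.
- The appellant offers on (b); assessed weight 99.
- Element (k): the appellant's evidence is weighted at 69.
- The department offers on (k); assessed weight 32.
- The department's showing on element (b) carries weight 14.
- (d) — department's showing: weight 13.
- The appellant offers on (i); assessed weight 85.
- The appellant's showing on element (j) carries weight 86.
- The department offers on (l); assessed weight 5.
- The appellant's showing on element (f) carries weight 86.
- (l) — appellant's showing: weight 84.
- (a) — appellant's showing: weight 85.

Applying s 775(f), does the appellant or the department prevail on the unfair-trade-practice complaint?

appellant

— Issue I —
Stage I.1 (appellant, a heightened civil standard, weight is at least 77): (a) 85 ≥ 77 — meets; (b) net 99−14=85 ≥ 77 — meets.
  All elements met. The burden passes to the department.
Stage I.2 (department, a production showing, weight is at least 12): (c) net 38−26=12 ≥ 12 — meets; (d) 13 ≥ 12 — meets.
  Stage I.2 carried; the final stage is satisfied.
All stages carried — the department prevails on this issue.
— Issue II —
Stage II.1 (appellant, the balance of probabilities, weight exceeds 50): (e) net 79−28=51 > 50 — meets; (f) net 86−33=53 > 50 — meets.
  Stage II.1 carried; the burden remains with the appellant.
Stage II.2 (appellant, the balance of probabilities, weight exceeds 50): (g) 54 > 50 — meets; (h) net 70−19=51 > 50 — meets.
  All elements met at the final stage.
All stages carried — the appellant prevails on this issue.
— Issue III —
At Stage III.1 the appellant must meet a heightened civil standard (weight is at least 76): on (i) the weight is 85 less the opposing 10 gives net 75, < 76, so (i) does not meet the standard; on (j) the weight is 86 less the opposing 11 gives net 75, < 76, so (j) does not meet the standard.
  The appellant does not carry Stage III.1.
The department prevails on this issue.
Per-issue: Issue I → department; Issue II → appellant; Issue III → department. The appellant must prevail on at least one issue; overall, the appellant prevails.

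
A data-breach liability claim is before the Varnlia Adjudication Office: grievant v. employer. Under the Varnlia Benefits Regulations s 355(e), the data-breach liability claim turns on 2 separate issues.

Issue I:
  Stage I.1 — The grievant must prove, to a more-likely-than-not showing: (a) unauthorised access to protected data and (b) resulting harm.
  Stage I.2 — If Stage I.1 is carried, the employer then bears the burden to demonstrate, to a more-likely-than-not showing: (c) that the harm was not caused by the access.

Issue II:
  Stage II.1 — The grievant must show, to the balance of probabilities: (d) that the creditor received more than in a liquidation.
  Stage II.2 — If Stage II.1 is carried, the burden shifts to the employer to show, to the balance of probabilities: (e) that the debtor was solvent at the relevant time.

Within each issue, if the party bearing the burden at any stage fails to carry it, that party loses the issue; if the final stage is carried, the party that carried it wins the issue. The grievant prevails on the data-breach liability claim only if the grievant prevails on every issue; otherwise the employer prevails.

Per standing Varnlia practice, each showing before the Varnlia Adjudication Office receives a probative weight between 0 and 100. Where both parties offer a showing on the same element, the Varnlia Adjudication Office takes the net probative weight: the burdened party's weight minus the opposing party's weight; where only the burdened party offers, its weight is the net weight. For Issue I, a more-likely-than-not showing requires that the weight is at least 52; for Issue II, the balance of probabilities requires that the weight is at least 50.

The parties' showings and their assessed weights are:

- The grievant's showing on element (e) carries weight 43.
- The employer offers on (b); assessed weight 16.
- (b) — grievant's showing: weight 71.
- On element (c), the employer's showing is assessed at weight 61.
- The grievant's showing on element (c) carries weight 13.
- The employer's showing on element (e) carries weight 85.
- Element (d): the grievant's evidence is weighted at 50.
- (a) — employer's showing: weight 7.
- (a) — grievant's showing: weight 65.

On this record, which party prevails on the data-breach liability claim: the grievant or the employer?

grievant

— Issue I —
Stage I.1 — burden on grievant; standard: a more-likely-than-not showing (weight is at least 52).
    (a): 65 − 7 = 58 ≥ 52 [met]
    (b): 71 − 16 = 55 ≥ 52 [met]
  The grievant carries Stage I.1; the employer now bears the burden.
Stage I.2 — burden on employer; standard: a more-likely-than-not showing (weight is at least 52).
    (c): 61 − 13 = 48 < 52 [not met]
  Not every element is met, so the employer fails to carry Stage I.2.
The analysis ends at Stage I.2; the grievant prevails on this issue.
— Issue II —
Stage II.1 — burden on grievant; standard: the balance of probabilities (weight is at least 50).
    (d): 50 ≥ 50 [met]
  Stage II.1 is satisfied; the onus moves to the employer.
Stage II.2 — burden on employer; standard: the balance of probabilities (weight is at least 50).
    (e): 85 − 43 = 42 < 50 [not met]
  Stage II.2 not carried; the employer fails its burden.
The analysis ends at Stage II.2; the grievant prevails on this issue.
Per-issue: Issue I → grievant; Issue II → grievant. The grievant must prevail on every issue; overall, the grievant prevails.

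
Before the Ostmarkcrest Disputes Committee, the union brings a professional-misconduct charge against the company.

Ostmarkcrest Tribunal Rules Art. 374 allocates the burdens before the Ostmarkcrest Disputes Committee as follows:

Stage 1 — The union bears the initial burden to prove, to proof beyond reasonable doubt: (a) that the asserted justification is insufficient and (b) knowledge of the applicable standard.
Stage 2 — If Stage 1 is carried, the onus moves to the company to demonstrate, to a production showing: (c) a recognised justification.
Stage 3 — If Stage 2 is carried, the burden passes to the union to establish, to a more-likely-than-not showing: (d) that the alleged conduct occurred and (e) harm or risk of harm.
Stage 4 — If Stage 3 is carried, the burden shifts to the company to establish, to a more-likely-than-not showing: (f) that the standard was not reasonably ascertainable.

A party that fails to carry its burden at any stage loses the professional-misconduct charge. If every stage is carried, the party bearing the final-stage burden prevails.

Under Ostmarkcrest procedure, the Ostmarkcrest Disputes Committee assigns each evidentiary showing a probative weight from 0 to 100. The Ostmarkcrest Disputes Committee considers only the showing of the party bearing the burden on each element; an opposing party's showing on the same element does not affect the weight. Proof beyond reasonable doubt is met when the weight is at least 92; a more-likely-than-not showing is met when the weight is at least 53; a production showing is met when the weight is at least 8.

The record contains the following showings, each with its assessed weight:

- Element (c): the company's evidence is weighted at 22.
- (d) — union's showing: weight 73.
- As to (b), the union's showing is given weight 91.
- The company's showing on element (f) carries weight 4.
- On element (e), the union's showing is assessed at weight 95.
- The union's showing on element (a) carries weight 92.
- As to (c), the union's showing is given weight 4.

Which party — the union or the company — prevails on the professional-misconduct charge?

Stage 1 — burden on union; standard: proof beyond reasonable doubt (weight is at least 92).
    (a): 92 ≥ 92 [met]
    (b): 91 < 92 [not met]
  Not every element is met, so the union fails to carry Stage 1.
The company prevails.

company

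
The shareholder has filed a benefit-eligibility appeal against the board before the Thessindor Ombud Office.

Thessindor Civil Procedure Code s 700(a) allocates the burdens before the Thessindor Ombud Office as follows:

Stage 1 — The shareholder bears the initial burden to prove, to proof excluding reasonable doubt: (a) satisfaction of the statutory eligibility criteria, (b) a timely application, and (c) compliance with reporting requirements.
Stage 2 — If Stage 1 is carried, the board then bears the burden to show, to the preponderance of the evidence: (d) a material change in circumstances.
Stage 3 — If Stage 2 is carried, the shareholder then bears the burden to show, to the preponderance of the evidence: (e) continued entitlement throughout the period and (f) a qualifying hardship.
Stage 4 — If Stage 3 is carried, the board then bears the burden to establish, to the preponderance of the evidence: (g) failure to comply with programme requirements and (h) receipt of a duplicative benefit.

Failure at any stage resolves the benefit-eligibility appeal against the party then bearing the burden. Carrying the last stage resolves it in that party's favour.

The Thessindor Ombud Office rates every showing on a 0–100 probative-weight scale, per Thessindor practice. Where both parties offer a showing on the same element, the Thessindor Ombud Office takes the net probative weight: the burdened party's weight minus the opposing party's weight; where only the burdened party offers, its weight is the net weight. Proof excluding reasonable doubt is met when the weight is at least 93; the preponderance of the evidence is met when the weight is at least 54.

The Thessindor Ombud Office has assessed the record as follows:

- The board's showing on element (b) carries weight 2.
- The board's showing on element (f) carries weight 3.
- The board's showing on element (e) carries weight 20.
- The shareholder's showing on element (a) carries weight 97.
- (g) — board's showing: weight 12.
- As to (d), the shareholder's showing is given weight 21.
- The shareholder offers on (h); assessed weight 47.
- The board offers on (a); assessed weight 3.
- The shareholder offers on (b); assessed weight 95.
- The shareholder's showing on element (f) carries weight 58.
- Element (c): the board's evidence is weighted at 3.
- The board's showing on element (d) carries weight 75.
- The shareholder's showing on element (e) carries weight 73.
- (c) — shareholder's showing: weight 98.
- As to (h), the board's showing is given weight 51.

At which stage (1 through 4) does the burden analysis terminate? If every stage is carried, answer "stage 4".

stage 3

Stage 1 (shareholder, proof excluding reasonable doubt, weight is at least 93): (a) net 97−3=94 ≥ 93 — meets; (b) net 95−2=93 ≥ 93 — meets; (c) net 98−3=95 ≥ 93 — meets.
  Stage 1 carried; the burden shifts to the board.
Stage 2 (board, the preponderance of the evidence, weight is at least 54): (d) net 75−21=54 ≥ 54 — meets.
  All elements met. The burden passes to the shareholder.
Stage 3 (shareholder, the preponderance of the evidence, weight is at least 54): (e) net 73−20=53 < 54 — fails; (f) net 58−3=55 ≥ 54 — meets.
  Stage 3 not carried; the shareholder fails its burden.
The board prevails.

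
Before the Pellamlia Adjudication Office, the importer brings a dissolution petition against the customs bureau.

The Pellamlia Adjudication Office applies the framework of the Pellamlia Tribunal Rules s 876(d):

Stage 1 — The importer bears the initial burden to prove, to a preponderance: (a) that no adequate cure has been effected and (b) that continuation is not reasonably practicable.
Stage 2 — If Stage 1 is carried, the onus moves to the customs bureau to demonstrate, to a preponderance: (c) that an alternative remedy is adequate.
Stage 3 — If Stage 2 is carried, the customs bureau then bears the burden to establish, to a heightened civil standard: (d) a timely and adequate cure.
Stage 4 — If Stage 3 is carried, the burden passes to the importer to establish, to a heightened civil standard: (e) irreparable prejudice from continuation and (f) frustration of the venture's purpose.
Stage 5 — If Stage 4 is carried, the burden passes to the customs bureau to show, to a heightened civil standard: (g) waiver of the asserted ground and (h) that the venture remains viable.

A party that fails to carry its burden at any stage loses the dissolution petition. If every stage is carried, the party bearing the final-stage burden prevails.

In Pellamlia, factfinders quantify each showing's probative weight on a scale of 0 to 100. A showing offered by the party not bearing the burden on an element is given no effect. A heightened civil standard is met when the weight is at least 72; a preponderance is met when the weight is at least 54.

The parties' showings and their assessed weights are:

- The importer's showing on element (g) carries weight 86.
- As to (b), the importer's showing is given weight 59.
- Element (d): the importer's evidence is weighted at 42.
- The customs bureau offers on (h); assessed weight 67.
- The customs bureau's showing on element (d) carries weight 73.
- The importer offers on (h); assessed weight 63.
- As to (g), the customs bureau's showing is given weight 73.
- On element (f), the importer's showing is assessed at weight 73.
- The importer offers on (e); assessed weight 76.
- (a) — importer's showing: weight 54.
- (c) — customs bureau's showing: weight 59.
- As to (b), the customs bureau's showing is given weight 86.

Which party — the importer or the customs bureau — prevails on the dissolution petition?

importer

Stage 1 (importer, a preponderance, weight is at least 54): (a) 54 ≥ 54 — meets; (b) 59 (customs bureau's 86 disregarded) ≥ 54 — meets.
  All elements met. The burden passes to the customs bureau.
Stage 2 (customs bureau, a preponderance, weight is at least 54): (c) 59 ≥ 54 — meets.
  Stage 2 is satisfied; the customs bureau continues to bear the burden.
Stage 3 (customs bureau, a heightened civil standard, weight is at least 72): (d) 73 (importer's 42 disregarded) ≥ 72 — meets.
  Stage 3 carried; the burden shifts to the importer.
Stage 4 (importer, a heightened civil standard, weight is at least 72): (e) 76 ≥ 72 — meets; (f) 73 ≥ 72 — meets.
  Stage 4 is satisfied; the onus moves to the customs bureau.
Stage 5 (customs bureau, a heightened civil standard, weight is at least 72): (g) 73 (importer's 86 disregarded) ≥ 72 — meets; (h) 67 (importer's 63 disregarded) < 72 — fails.
  Stage 5 not carried; the customs bureau fails its burden.
The analysis ends at Stage 5; the importer prevails.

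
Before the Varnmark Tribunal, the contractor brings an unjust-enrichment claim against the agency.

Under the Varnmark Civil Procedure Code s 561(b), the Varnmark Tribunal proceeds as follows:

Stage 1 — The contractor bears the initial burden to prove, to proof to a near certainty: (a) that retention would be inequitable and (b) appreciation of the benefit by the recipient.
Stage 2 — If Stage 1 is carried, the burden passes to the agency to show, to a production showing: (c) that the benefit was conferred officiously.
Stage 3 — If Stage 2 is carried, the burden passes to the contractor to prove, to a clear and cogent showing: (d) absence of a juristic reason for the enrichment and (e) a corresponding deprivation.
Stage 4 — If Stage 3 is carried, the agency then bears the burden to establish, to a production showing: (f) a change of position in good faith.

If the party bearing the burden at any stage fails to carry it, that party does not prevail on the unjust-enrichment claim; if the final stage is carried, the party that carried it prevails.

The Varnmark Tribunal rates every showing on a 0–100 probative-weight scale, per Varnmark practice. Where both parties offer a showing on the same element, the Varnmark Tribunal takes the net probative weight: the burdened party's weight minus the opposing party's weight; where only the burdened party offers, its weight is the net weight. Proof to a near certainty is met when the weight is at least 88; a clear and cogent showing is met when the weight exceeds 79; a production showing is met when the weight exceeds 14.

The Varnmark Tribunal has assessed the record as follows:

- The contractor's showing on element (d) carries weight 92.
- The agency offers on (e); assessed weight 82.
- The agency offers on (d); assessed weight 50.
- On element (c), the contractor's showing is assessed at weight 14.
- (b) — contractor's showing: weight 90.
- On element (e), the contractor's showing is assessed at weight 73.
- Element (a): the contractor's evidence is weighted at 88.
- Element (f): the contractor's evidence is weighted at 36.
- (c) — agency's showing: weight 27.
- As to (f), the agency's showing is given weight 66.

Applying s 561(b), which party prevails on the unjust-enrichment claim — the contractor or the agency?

contractor

Stage 1 (contractor, proof to a near certainty, weight is at least 88): (a) 88 ≥ 88 — meets; (b) 90 ≥ 88 — meets.
  Stage 1 is satisfied; the onus moves to the agency.
Stage 2 (agency, a production showing, weight exceeds 14): (c) net 27−14=13 ≤ 14 — fails.
  Stage 2 not carried; the agency fails its burden.
The analysis ends at Stage 2; the contractor prevails.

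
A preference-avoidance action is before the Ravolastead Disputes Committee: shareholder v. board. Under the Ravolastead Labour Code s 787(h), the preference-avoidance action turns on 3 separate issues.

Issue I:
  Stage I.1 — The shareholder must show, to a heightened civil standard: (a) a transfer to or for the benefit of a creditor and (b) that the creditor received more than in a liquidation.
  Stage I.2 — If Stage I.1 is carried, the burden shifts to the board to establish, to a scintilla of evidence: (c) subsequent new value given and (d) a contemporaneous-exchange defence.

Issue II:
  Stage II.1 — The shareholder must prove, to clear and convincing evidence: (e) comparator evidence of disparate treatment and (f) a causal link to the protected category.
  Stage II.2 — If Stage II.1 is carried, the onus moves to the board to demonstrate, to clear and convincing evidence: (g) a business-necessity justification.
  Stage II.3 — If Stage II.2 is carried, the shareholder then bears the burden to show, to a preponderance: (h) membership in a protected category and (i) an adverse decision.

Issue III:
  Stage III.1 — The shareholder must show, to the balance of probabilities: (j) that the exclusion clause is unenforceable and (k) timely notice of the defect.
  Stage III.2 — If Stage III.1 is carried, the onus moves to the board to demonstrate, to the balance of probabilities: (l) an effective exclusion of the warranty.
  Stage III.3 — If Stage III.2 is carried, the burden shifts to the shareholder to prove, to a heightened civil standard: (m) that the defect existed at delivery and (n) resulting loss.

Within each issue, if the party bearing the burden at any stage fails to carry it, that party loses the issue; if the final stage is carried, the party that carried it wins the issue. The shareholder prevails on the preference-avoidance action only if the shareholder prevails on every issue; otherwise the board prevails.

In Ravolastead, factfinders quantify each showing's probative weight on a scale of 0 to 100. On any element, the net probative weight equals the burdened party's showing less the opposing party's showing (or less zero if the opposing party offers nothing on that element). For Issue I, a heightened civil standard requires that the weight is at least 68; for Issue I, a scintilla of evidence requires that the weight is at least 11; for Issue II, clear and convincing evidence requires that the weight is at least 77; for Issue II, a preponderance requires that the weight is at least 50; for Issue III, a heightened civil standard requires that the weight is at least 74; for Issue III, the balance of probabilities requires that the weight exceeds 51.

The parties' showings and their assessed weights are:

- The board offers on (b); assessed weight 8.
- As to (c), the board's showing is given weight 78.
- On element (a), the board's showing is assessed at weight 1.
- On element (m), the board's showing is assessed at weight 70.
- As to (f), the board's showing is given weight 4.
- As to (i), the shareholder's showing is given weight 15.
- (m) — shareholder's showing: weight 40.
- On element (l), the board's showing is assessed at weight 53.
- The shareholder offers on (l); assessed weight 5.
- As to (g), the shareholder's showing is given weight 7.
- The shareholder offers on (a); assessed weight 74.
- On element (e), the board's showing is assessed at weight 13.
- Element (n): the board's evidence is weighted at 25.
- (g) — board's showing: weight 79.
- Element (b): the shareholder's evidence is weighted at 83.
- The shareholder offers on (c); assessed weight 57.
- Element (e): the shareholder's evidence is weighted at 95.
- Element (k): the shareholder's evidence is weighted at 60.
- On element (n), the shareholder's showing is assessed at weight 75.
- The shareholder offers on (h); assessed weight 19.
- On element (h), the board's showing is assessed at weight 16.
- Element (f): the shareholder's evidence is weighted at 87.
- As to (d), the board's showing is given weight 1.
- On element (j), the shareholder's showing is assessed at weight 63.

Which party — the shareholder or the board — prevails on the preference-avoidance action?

shareholder

— Issue I —
Stage I.1 (shareholder, a heightened civil standard, weight is at least 68): (a) net 74−1=73 ≥ 68 — meets; (b) net 83−8=75 ≥ 68 — meets.
  The shareholder carries Stage I.1; the board now bears the burden.
Stage I.2 (board, a scintilla of evidence, weight is at least 11): (c) net 78−57=21 ≥ 11 — meets; (d) 1 < 11 — fails.
  Stage I.2 not carried; the board fails its burden.
The shareholder prevails on this issue.
— Issue II —
Stage II.1 — burden on shareholder; standard: clear and convincing evidence (weight is at least 77).
    (e): 95 − 13 = 82 ≥ 77 [met]
    (f): 87 − 4 = 83 ≥ 77 [met]
  The shareholder carries Stage II.1; the board now bears the burden.
Stage II.2 — burden on board; standard: clear and convincing evidence (weight is at least 77).
    (g): 79 − 7 = 72 < 77 [not met]
  Not every element is met, so the board fails to carry Stage II.2.
So the shareholder prevails on this issue.
— Issue III —
At Stage III.1 the shareholder must meet the balance of probabilities (weight exceeds 51): on (j) the weight is 63, which does exceed 51, so (j) meets the standard; on (k) the weight is 60, > 51, so (k) meets the standard.
  The shareholder carries Stage III.1; the board now bears the burden.
At Stage III.2 the board must meet the balance of probabilities (weight exceeds 51): on (l) the weight is 53 less the opposing 5 gives net 48, which does not exceed 51, so (l) does not meet the standard.
  Stage III.2 not carried; the board fails its burden.
The analysis ends at Stage III.2; the shareholder prevails on this issue.
Per-issue: Issue I → shareholder; Issue II → shareholder; Issue III → shareholder. The shareholder must prevail on every issue; overall, the shareholder prevails.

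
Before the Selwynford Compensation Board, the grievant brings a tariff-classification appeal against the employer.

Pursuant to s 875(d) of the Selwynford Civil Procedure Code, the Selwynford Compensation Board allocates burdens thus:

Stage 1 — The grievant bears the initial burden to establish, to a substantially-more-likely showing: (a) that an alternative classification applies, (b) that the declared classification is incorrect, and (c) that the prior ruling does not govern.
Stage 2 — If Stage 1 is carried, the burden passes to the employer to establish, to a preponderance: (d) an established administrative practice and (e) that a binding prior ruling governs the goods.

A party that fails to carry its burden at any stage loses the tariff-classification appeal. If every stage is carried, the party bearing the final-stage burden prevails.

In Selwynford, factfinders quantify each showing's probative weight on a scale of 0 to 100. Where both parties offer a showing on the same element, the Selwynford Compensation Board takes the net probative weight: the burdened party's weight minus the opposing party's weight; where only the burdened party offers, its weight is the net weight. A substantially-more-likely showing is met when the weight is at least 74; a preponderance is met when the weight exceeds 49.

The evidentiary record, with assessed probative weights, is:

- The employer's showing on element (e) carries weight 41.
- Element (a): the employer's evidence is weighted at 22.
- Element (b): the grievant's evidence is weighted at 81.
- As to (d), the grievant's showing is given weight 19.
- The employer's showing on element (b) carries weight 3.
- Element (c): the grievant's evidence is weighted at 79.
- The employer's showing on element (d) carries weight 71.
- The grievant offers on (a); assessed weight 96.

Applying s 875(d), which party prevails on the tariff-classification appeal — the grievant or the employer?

Stage 1 — burden on grievant; standard: a substantially-more-likely showing (weight is at least 74).
    (a): 96 − 22 = 74 ≥ 74 [met]
    (b): 81 − 3 = 78 ≥ 74 [met]
    (c): 79 ≥ 74 [met]
  The grievant carries Stage 1; the employer now bears the burden.
Stage 2 — burden on employer; standard: a preponderance (weight exceeds 49).
    (d): 71 − 19 = 52 > 49 [met]
    (e): 41 ≤ 49 [not met]
  Stage 2 not carried; the employer fails its burden.
So the grievant prevails.

grievant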